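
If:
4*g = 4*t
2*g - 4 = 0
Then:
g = 2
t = 2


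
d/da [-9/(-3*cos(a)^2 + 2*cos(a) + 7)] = 18*(3*cos(a) - 1)*sin(a)/(-3*cos(a)^2 + 2*cos(a) + 7)^2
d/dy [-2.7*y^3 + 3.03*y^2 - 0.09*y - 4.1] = -8.1*y^2 + 6.06*y - 0.09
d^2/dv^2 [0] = 0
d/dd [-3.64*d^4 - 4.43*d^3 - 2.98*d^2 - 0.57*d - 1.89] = -14.56*d^3 - 13.29*d^2 - 5.96*d - 0.57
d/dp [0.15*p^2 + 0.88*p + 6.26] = 0.3*p + 0.88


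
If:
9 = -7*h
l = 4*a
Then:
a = l/4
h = -9/7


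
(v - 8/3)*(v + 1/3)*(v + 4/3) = v^3 - v^2 - 4*v - 32/27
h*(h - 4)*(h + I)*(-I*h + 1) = -I*h^4 + 2*h^3 + 4*I*h^3 - 8*h^2 + I*h^2 - 4*I*h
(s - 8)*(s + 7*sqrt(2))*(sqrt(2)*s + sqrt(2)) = sqrt(2)*s^3 - 7*sqrt(2)*s^2 + 14*s^2 - 98*s - 8*sqrt(2)*s - 112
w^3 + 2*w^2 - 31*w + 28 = (w - 4)*(w - 1)*(w + 7)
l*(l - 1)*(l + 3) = l^3 + 2*l^2 - 3*l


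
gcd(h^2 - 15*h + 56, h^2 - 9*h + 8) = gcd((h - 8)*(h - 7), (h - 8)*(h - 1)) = h - 8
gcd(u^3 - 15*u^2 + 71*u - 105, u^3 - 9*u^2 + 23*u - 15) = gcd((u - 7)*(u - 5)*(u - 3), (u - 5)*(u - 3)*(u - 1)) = u^2 - 8*u + 15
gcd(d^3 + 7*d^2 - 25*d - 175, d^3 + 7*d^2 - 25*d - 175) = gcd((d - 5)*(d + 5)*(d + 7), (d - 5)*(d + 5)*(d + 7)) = d^3 + 7*d^2 - 25*d - 175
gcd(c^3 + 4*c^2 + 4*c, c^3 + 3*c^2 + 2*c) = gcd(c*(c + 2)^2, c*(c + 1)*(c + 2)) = c^2 + 2*c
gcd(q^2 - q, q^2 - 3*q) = q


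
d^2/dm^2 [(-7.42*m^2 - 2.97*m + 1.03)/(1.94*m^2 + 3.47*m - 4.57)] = (77.544128*m^3 - 371.446368*m^2 - 116.386032*m - 361.06004)/(7.301384*m^6 + 39.179076*m^5 + 18.479082*m^4 - 142.804033*m^3 - 43.530621*m^2 + 217.411809*m - 95.443993)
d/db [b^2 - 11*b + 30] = 2*b - 11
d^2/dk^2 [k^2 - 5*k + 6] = 2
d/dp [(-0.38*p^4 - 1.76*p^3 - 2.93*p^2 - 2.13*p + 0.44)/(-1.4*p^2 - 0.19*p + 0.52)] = (1.064*p^5 + 2.6806*p^4 - 0.121600000000001*p^3 - 5.1709*p^2 - 1.8152*p - 1.024)/(1.96*p^4 + 0.532*p^3 - 1.4199*p^2 - 0.1976*p + 0.2704)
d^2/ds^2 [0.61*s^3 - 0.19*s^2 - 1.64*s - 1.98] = 3.66*s - 0.38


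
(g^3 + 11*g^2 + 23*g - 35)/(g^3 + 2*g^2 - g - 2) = (g^2 + 12*g + 35)/(g^2 + 3*g + 2)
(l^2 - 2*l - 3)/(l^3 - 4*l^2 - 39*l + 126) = (l + 1)/(l^2 - l - 42)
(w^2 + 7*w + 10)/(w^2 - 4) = (w + 5)/(w - 2)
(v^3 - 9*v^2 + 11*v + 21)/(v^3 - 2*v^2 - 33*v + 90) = (v^2 - 6*v - 7)/(v^2 + v - 30)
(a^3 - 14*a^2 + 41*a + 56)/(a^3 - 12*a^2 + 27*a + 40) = (a - 7)/(a - 5)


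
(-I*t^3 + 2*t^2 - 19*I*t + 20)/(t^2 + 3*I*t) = (-I*t^3 + 2*t^2 - 19*I*t + 20)/(t*(t + 3*I))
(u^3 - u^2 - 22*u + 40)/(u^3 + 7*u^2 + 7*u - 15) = (u^2 - 6*u + 8)/(u^2 + 2*u - 3)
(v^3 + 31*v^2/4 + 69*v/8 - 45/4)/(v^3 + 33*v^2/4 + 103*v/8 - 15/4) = (4*v - 3)/(4*v - 1)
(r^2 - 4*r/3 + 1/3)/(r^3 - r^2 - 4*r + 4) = (r - 1/3)/(r^2 - 4)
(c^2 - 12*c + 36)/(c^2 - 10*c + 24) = (c - 6)/(c - 4)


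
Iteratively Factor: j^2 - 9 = (j - 3)*(j + 3)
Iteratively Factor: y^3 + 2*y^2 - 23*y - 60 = (y + 4)*(y^2 - 2*y - 15) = (y - 5)*(y + 4)*(y + 3)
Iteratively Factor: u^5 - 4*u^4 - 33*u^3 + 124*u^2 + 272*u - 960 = (u + 4)*(u^4 - 8*u^3 - u^2 + 128*u - 240) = (u - 3)*(u + 4)*(u^3 - 5*u^2 - 16*u + 80) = (u - 3)*(u + 4)^2*(u^2 - 9*u + 20) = (u - 4)*(u - 3)*(u + 4)^2*(u - 5)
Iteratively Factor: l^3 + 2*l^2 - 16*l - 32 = (l + 2)*(l^2 - 16) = (l - 4)*(l + 2)*(l + 4)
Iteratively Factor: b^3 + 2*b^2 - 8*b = (b - 2)*(b^2 + 4*b) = b*(b - 2)*(b + 4)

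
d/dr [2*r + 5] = 2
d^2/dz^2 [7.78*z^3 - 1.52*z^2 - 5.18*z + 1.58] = 46.68*z - 3.04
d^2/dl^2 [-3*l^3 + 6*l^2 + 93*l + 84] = 12 - 18*l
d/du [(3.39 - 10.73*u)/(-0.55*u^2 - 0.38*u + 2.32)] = (-5.9015*u^2 + 3.729*u - 23.6054)/(0.3025*u^4 + 0.418*u^3 - 2.4076*u^2 - 1.7632*u + 5.3824)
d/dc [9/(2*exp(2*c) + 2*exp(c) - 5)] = (-36*exp(c) - 18)*exp(c)/(2*exp(2*c) + 2*exp(c) - 5)^2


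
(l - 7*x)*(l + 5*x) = l^2 - 2*l*x - 35*x^2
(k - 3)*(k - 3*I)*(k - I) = k^3 - 3*k^2 - 4*I*k^2 - 3*k + 12*I*k + 9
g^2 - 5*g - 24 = (g - 8)*(g + 3)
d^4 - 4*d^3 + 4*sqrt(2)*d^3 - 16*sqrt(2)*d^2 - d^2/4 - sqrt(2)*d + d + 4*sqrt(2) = (d - 4)*(d - 1/2)*(d + 1/2)*(d + 4*sqrt(2))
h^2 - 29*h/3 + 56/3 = (h - 7)*(h - 8/3)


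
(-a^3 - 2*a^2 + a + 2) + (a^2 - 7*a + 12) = -a^3 - a^2 - 6*a + 14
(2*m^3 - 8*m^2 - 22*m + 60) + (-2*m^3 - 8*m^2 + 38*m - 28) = -16*m^2 + 16*m + 32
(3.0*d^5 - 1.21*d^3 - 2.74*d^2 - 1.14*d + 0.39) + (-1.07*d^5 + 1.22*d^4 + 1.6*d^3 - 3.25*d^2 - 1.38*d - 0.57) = 1.93*d^5 + 1.22*d^4 + 0.39*d^3 - 5.99*d^2 - 2.52*d - 0.18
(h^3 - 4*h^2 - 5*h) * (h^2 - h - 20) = h^5 - 5*h^4 - 21*h^3 + 85*h^2 + 100*h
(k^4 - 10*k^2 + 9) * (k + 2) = k^5 + 2*k^4 - 10*k^3 - 20*k^2 + 9*k + 18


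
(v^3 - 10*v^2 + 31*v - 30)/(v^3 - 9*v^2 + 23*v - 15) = (v - 2)/(v - 1)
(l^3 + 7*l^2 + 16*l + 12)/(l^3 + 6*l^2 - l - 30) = (l^2 + 4*l + 4)/(l^2 + 3*l - 10)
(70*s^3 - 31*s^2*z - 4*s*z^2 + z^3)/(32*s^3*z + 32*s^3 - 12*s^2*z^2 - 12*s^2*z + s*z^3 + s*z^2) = (70*s^3 - 31*s^2*z - 4*s*z^2 + z^3)/(s*(32*s^2*z + 32*s^2 - 12*s*z^2 - 12*s*z + z^3 + z^2))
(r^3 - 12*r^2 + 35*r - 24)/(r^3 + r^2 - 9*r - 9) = (r^2 - 9*r + 8)/(r^2 + 4*r + 3)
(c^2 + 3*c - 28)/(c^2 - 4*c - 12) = (-c^2 - 3*c + 28)/(-c^2 + 4*c + 12)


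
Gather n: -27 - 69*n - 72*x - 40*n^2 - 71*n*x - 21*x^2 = -40*n^2 + n*(-71*x - 69) - 21*x^2 - 72*x - 27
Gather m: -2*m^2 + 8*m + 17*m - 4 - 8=-2*m^2 + 25*m - 12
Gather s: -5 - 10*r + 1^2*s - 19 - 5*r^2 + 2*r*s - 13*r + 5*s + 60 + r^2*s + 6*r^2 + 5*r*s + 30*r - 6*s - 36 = r^2 + 7*r + s*(r^2 + 7*r)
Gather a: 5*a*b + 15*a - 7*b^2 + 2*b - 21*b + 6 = a*(5*b + 15) - 7*b^2 - 19*b + 6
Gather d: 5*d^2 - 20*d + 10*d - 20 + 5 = 5*d^2 - 10*d - 15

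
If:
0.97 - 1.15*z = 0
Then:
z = 0.84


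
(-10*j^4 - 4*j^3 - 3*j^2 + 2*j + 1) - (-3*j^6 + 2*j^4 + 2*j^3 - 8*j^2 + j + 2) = 3*j^6 - 12*j^4 - 6*j^3 + 5*j^2 + j - 1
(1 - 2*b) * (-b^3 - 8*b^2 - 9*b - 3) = 2*b^4 + 15*b^3 + 10*b^2 - 3*b - 3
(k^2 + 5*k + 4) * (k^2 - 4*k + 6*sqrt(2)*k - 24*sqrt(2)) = k^4 + k^3 + 6*sqrt(2)*k^3 - 16*k^2 + 6*sqrt(2)*k^2 - 96*sqrt(2)*k - 16*k - 96*sqrt(2)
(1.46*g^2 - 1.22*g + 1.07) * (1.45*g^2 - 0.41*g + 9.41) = 2.117*g^4 - 2.3676*g^3 + 15.7903*g^2 - 11.9189*g + 10.0687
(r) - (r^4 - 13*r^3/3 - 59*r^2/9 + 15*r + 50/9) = -r^4 + 13*r^3/3 + 59*r^2/9 - 14*r - 50/9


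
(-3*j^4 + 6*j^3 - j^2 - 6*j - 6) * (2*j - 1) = -6*j^5 + 15*j^4 - 8*j^3 - 11*j^2 - 6*j + 6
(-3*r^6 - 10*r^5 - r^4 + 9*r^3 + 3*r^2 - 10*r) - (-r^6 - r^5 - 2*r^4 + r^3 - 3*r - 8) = -2*r^6 - 9*r^5 + r^4 + 8*r^3 + 3*r^2 - 7*r + 8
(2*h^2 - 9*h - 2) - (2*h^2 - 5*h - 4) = 2 - 4*h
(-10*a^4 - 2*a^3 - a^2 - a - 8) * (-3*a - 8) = 30*a^5 + 86*a^4 + 19*a^3 + 11*a^2 + 32*a + 64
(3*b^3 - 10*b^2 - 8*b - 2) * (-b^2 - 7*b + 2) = -3*b^5 - 11*b^4 + 84*b^3 + 38*b^2 - 2*b - 4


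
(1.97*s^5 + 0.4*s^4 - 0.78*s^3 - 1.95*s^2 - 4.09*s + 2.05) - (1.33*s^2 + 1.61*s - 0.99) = 1.97*s^5 + 0.4*s^4 - 0.78*s^3 - 3.28*s^2 - 5.7*s + 3.04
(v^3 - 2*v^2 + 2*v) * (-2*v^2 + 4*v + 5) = -2*v^5 + 8*v^4 - 7*v^3 - 2*v^2 + 10*v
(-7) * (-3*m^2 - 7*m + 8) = 21*m^2 + 49*m - 56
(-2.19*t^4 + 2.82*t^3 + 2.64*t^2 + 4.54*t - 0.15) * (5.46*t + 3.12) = -11.9574*t^5 + 8.5644*t^4 + 23.2128*t^3 + 33.0252*t^2 + 13.3458*t - 0.468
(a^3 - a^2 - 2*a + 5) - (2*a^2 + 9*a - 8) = a^3 - 3*a^2 - 11*a + 13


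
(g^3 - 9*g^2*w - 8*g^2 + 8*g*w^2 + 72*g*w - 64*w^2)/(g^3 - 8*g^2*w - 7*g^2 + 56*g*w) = (g^2 - g*w - 8*g + 8*w)/(g*(g - 7))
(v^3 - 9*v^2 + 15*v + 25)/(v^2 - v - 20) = (v^2 - 4*v - 5)/(v + 4)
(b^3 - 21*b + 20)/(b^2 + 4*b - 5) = b - 4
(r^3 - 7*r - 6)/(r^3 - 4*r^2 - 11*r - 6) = (r^2 - r - 6)/(r^2 - 5*r - 6)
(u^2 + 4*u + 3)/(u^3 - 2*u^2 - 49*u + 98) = (u^2 + 4*u + 3)/(u^3 - 2*u^2 - 49*u + 98)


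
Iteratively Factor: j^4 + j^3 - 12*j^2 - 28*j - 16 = (j + 1)*(j^3 - 12*j - 16) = (j - 4)*(j + 1)*(j^2 + 4*j + 4) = (j - 4)*(j + 1)*(j + 2)*(j + 2)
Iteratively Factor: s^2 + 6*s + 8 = (s + 2)*(s + 4)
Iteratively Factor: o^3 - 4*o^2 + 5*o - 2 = (o - 1)*(o^2 - 3*o + 2) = (o - 1)^2*(o - 2)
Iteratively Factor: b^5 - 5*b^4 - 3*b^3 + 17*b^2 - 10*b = (b - 5)*(b^4 - 3*b^2 + 2*b) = (b - 5)*(b - 1)*(b^3 + b^2 - 2*b) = b*(b - 5)*(b - 1)*(b^2 + b - 2) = b*(b - 5)*(b - 1)^2*(b + 2)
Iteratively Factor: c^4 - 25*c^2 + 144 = (c + 4)*(c^3 - 4*c^2 - 9*c + 36) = (c - 4)*(c + 4)*(c^2 - 9) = (c - 4)*(c + 3)*(c + 4)*(c - 3)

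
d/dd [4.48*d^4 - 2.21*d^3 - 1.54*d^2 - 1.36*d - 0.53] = 17.92*d^3 - 6.63*d^2 - 3.08*d - 1.36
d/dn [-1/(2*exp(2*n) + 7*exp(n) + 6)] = (4*exp(n) + 7)*exp(n)/(2*exp(2*n) + 7*exp(n) + 6)^2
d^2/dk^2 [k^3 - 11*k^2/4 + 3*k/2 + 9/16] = 6*k - 11/2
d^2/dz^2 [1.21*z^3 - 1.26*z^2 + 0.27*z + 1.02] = 7.26*z - 2.52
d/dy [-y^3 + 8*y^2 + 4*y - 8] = -3*y^2 + 16*y + 4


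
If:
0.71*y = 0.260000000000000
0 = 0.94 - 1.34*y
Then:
No Solution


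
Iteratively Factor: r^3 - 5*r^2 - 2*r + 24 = (r - 3)*(r^2 - 2*r - 8) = (r - 3)*(r + 2)*(r - 4)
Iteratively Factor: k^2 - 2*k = (k)*(k - 2)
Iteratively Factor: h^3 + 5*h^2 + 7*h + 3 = (h + 1)*(h^2 + 4*h + 3) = (h + 1)^2*(h + 3)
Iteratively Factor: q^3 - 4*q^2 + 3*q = (q)*(q^2 - 4*q + 3) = q*(q - 3)*(q - 1)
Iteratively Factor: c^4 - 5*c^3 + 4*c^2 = (c)*(c^3 - 5*c^2 + 4*c) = c*(c - 1)*(c^2 - 4*c) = c^2*(c - 1)*(c - 4)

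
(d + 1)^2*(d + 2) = d^3 + 4*d^2 + 5*d + 2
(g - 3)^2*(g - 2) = g^3 - 8*g^2 + 21*g - 18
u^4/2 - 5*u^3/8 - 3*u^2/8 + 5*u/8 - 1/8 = (u/2 + 1/2)*(u - 1)^2*(u - 1/4)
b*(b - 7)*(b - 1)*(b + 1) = b^4 - 7*b^3 - b^2 + 7*b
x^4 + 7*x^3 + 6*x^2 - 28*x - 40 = (x - 2)*(x + 2)^2*(x + 5)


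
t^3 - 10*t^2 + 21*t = t*(t - 7)*(t - 3)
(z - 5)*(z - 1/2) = z^2 - 11*z/2 + 5/2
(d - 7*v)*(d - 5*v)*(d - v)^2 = d^4 - 14*d^3*v + 60*d^2*v^2 - 82*d*v^3 + 35*v^4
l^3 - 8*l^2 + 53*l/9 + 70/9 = (l - 7)*(l - 5/3)*(l + 2/3)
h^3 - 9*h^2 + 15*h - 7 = (h - 7)*(h - 1)^2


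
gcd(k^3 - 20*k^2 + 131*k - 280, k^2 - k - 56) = k - 8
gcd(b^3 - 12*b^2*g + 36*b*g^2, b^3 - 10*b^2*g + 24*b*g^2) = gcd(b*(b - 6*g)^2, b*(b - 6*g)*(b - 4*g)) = b^2 - 6*b*g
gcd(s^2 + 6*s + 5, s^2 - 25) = s + 5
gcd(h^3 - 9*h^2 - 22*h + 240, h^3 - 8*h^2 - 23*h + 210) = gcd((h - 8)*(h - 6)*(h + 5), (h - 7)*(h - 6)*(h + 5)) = h^2 - h - 30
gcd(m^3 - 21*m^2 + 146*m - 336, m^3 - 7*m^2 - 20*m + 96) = m - 8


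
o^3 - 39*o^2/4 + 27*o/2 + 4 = (o - 8)*(o - 2)*(o + 1/4)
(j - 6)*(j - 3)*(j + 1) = j^3 - 8*j^2 + 9*j + 18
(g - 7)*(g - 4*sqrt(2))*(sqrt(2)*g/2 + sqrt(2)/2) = sqrt(2)*g^3/2 - 3*sqrt(2)*g^2 - 4*g^2 - 7*sqrt(2)*g/2 + 24*g + 28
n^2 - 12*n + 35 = (n - 7)*(n - 5)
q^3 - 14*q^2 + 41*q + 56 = (q - 8)*(q - 7)*(q + 1)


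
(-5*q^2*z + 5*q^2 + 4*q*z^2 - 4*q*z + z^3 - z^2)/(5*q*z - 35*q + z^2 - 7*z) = (-q*z + q + z^2 - z)/(z - 7)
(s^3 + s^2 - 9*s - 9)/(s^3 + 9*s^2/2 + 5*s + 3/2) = 2*(s - 3)/(2*s + 1)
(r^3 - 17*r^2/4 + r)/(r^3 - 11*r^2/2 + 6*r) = (4*r - 1)/(2*(2*r - 3))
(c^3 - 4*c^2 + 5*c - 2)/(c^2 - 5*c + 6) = (c^2 - 2*c + 1)/(c - 3)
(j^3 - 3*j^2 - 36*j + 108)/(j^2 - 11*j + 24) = (j^2 - 36)/(j - 8)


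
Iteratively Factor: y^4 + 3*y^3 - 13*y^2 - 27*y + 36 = (y - 1)*(y^3 + 4*y^2 - 9*y - 36) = (y - 1)*(y + 4)*(y^2 - 9) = (y - 1)*(y + 3)*(y + 4)*(y - 3)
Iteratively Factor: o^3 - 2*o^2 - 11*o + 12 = (o + 3)*(o^2 - 5*o + 4) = (o - 4)*(o + 3)*(o - 1)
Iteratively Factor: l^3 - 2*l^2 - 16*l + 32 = (l + 4)*(l^2 - 6*l + 8) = (l - 4)*(l + 4)*(l - 2)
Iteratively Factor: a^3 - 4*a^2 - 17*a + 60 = (a + 4)*(a^2 - 8*a + 15) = (a - 3)*(a + 4)*(a - 5)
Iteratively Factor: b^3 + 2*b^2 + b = (b + 1)*(b^2 + b) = b*(b + 1)*(b + 1)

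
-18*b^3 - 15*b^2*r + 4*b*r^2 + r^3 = (-3*b + r)*(b + r)*(6*b + r)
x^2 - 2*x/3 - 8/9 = (x - 4/3)*(x + 2/3)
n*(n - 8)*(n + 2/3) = n^3 - 22*n^2/3 - 16*n/3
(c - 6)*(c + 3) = c^2 - 3*c - 18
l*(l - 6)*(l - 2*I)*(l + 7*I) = l^4 - 6*l^3 + 5*I*l^3 + 14*l^2 - 30*I*l^2 - 84*l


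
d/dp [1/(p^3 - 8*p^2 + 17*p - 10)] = (-3*p^2 + 16*p - 17)/(p^3 - 8*p^2 + 17*p - 10)^2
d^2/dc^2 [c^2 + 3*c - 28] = 2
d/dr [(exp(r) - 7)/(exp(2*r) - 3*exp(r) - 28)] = -exp(r)/(exp(2*r) + 8*exp(r) + 16)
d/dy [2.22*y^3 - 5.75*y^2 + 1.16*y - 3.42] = 6.66*y^2 - 11.5*y + 1.16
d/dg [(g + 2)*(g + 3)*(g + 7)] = 3*g^2 + 24*g + 41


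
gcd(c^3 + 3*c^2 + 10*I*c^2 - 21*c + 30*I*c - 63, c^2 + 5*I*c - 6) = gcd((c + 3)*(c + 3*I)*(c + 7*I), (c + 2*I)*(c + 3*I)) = c + 3*I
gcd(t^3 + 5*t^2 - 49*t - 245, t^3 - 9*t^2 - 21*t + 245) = t^2 - 2*t - 35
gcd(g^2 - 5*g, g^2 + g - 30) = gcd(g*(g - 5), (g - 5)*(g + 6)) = g - 5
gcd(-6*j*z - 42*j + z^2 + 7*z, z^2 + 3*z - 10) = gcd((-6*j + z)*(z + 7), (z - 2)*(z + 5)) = 1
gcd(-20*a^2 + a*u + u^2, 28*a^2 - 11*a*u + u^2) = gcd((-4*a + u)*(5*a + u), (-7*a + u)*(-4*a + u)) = -4*a + u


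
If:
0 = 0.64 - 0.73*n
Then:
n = 0.88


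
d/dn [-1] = 0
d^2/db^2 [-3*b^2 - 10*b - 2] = -6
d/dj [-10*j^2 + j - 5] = 1 - 20*j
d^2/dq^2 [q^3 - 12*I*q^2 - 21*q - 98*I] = 6*q - 24*I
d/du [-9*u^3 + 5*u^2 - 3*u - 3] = -27*u^2 + 10*u - 3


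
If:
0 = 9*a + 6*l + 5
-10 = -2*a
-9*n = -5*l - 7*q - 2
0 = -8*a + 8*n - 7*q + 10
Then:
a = 5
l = -25/3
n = -209/3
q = -1762/21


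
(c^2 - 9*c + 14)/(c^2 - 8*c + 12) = (c - 7)/(c - 6)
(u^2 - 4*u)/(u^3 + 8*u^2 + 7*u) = (u - 4)/(u^2 + 8*u + 7)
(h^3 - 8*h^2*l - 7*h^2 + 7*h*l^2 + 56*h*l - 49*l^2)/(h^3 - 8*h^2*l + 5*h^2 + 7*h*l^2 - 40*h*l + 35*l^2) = (h - 7)/(h + 5)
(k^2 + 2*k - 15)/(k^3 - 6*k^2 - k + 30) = (k + 5)/(k^2 - 3*k - 10)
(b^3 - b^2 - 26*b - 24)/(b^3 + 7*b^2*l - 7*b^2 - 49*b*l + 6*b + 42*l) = (b^2 + 5*b + 4)/(b^2 + 7*b*l - b - 7*l)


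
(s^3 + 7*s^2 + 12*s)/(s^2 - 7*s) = (s^2 + 7*s + 12)/(s - 7)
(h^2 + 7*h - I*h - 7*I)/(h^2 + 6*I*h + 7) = (h + 7)/(h + 7*I)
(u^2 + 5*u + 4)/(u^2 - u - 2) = (u + 4)/(u - 2)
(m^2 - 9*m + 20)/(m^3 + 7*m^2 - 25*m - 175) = (m - 4)/(m^2 + 12*m + 35)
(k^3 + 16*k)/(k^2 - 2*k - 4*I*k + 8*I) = k*(k + 4*I)/(k - 2)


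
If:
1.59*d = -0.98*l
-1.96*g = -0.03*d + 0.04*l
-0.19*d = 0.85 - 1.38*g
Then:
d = -6.90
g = -0.33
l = 11.20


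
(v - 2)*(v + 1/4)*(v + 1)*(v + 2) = v^4 + 5*v^3/4 - 15*v^2/4 - 5*v - 1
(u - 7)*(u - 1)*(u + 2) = u^3 - 6*u^2 - 9*u + 14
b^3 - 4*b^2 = b^2*(b - 4)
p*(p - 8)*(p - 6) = p^3 - 14*p^2 + 48*p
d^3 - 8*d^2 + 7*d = d*(d - 7)*(d - 1)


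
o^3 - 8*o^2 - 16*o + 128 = (o - 8)*(o - 4)*(o + 4)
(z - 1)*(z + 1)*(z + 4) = z^3 + 4*z^2 - z - 4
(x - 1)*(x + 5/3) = x^2 + 2*x/3 - 5/3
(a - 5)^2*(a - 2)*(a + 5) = a^4 - 7*a^3 - 15*a^2 + 175*a - 250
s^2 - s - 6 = (s - 3)*(s + 2)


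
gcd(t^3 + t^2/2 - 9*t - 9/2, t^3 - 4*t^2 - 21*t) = t + 3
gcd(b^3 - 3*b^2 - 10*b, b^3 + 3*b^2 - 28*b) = b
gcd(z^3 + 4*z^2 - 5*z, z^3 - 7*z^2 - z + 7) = z - 1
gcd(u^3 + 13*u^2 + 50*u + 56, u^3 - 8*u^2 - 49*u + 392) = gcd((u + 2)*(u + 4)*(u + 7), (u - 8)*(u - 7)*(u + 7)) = u + 7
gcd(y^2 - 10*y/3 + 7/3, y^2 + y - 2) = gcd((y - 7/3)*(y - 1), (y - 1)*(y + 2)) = y - 1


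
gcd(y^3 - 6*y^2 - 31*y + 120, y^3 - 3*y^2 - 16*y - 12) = 1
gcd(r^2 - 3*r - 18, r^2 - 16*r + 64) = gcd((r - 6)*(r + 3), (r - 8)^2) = 1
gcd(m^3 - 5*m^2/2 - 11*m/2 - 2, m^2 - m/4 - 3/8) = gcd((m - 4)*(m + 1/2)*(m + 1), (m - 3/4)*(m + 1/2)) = m + 1/2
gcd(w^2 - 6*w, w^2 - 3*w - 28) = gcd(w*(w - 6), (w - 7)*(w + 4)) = 1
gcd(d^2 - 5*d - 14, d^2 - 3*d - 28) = d - 7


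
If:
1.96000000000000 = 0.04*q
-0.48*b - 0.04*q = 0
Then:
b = -4.08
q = 49.00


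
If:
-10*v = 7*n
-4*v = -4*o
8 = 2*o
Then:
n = -40/7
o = 4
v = 4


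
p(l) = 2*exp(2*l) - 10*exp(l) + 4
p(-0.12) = -3.30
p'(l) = 4*exp(2*l) - 10*exp(l)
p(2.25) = 89.16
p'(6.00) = 646984.88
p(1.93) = 30.04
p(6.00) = 321479.29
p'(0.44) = -5.88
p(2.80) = 380.41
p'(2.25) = 265.19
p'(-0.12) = -5.72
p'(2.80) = 917.26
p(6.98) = 2300153.81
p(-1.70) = 2.24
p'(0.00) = -6.00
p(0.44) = -6.71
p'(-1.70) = -1.69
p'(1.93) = 120.97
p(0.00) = -4.00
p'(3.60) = 4991.74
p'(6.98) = 4611048.80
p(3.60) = 2316.88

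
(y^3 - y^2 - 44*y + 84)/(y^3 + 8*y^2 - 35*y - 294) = (y - 2)/(y + 7)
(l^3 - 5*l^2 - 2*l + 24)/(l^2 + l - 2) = (l^2 - 7*l + 12)/(l - 1)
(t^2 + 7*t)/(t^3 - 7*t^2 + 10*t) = (t + 7)/(t^2 - 7*t + 10)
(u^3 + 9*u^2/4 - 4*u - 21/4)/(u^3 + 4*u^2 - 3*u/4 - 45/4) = (4*u^2 - 3*u - 7)/(4*u^2 + 4*u - 15)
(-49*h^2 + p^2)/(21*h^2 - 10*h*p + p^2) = (7*h + p)/(-3*h + p)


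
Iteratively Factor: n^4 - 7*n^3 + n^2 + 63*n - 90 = (n - 5)*(n^3 - 2*n^2 - 9*n + 18) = (n - 5)*(n + 3)*(n^2 - 5*n + 6) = (n - 5)*(n - 3)*(n + 3)*(n - 2)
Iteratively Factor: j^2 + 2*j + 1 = (j + 1)*(j + 1)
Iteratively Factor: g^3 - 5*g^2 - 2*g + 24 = (g - 3)*(g^2 - 2*g - 8) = (g - 3)*(g + 2)*(g - 4)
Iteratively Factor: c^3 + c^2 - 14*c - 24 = (c + 3)*(c^2 - 2*c - 8) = (c + 2)*(c + 3)*(c - 4)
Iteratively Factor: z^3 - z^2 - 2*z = (z - 2)*(z^2 + z) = (z - 2)*(z + 1)*(z)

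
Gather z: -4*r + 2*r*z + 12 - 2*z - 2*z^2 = -4*r - 2*z^2 + z*(2*r - 2) + 12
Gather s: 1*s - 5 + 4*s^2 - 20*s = 4*s^2 - 19*s - 5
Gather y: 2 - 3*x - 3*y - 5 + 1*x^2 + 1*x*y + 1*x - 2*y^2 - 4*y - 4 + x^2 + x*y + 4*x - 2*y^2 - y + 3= 2*x^2 + 2*x - 4*y^2 + y*(2*x - 8) - 4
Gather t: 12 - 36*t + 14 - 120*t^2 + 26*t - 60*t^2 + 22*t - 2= -180*t^2 + 12*t + 24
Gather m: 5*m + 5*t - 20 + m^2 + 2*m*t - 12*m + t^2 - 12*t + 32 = m^2 + m*(2*t - 7) + t^2 - 7*t + 12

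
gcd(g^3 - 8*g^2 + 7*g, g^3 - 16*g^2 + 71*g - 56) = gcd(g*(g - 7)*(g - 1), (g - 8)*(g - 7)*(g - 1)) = g^2 - 8*g + 7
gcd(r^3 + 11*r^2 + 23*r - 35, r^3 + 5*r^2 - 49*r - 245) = r^2 + 12*r + 35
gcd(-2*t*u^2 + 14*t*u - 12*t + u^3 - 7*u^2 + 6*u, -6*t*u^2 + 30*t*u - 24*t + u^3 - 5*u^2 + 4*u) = u - 1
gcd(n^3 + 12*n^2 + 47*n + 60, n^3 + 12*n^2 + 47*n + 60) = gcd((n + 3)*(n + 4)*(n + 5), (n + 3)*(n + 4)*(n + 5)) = n^3 + 12*n^2 + 47*n + 60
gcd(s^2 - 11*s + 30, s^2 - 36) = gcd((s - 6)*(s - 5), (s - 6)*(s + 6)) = s - 6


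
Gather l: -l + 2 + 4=6 - l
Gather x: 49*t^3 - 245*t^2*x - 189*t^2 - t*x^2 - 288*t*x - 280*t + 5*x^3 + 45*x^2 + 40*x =49*t^3 - 189*t^2 - 280*t + 5*x^3 + x^2*(45 - t) + x*(-245*t^2 - 288*t + 40)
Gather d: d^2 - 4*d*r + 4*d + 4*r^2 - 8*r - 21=d^2 + d*(4 - 4*r) + 4*r^2 - 8*r - 21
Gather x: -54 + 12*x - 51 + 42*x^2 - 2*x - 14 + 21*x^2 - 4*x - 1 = 63*x^2 + 6*x - 120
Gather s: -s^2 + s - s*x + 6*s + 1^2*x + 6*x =-s^2 + s*(7 - x) + 7*x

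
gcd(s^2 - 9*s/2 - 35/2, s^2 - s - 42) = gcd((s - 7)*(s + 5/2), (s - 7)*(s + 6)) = s - 7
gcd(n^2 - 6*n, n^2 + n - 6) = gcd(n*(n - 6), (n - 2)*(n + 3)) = 1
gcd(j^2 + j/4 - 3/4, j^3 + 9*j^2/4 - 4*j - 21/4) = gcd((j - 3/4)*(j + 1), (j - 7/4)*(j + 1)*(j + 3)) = j + 1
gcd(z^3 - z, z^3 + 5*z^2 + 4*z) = z^2 + z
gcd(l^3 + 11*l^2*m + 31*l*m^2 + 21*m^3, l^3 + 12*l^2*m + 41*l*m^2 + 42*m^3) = l^2 + 10*l*m + 21*m^2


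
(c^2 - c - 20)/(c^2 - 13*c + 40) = (c + 4)/(c - 8)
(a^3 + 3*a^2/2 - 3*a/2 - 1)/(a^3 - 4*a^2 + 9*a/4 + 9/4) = 2*(a^2 + a - 2)/(2*a^2 - 9*a + 9)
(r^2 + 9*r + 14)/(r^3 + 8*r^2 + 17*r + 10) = (r + 7)/(r^2 + 6*r + 5)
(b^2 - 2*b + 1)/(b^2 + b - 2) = (b - 1)/(b + 2)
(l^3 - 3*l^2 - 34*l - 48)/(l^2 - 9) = (l^2 - 6*l - 16)/(l - 3)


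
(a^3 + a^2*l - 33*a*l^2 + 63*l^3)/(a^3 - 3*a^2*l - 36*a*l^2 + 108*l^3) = (a^2 + 4*a*l - 21*l^2)/(a^2 - 36*l^2)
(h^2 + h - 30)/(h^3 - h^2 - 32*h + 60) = 1/(h - 2)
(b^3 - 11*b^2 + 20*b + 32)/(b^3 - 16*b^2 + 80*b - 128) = (b + 1)/(b - 4)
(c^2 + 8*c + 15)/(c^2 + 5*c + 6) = (c + 5)/(c + 2)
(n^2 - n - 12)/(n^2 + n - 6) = (n - 4)/(n - 2)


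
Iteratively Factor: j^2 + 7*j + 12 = (j + 3)*(j + 4)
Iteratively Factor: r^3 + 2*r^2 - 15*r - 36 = (r + 3)*(r^2 - r - 12) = (r + 3)^2*(r - 4)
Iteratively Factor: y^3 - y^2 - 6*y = (y - 3)*(y^2 + 2*y) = (y - 3)*(y + 2)*(y)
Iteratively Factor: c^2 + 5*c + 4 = (c + 4)*(c + 1)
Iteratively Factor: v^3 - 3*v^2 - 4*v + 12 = (v - 3)*(v^2 - 4) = (v - 3)*(v - 2)*(v + 2)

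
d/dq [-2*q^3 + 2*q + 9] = 2 - 6*q^2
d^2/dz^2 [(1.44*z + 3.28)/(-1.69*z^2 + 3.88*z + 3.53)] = ((1.44*z + 3.28)*(3.38*z - 3.88)*(6.76*z - 7.76) + (14.6016*z - 0.0879999999999992)*(-1.69*z^2 + 3.88*z + 3.53))/(-1.69*z^2 + 3.88*z + 3.53)^3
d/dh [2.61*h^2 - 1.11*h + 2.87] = 5.22*h - 1.11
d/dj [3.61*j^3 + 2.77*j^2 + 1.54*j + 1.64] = 10.83*j^2 + 5.54*j + 1.54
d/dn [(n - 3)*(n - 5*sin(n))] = n + (3 - n)*(5*cos(n) - 1) - 5*sin(n)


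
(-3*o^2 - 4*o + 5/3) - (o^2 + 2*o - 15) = -4*o^2 - 6*o + 50/3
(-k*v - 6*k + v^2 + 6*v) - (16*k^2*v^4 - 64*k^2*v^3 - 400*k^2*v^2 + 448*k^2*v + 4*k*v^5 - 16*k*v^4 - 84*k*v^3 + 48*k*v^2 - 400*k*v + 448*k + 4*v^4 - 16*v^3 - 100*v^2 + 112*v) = -16*k^2*v^4 + 64*k^2*v^3 + 400*k^2*v^2 - 448*k^2*v - 4*k*v^5 + 16*k*v^4 + 84*k*v^3 - 48*k*v^2 + 399*k*v - 454*k - 4*v^4 + 16*v^3 + 101*v^2 - 106*v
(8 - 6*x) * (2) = 16 - 12*x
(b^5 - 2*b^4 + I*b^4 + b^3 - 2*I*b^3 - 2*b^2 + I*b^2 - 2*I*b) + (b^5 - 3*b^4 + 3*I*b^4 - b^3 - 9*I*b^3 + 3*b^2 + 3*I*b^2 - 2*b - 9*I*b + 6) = 2*b^5 - 5*b^4 + 4*I*b^4 - 11*I*b^3 + b^2 + 4*I*b^2 - 2*b - 11*I*b + 6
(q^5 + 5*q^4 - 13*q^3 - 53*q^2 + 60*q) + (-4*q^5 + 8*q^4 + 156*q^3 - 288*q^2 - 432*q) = -3*q^5 + 13*q^4 + 143*q^3 - 341*q^2 - 372*q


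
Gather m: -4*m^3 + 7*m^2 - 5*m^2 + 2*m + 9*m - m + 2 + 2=-4*m^3 + 2*m^2 + 10*m + 4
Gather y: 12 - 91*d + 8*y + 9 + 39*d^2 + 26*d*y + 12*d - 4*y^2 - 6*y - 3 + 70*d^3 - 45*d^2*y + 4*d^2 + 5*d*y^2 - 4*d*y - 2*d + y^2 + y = 70*d^3 + 43*d^2 - 81*d + y^2*(5*d - 3) + y*(-45*d^2 + 22*d + 3) + 18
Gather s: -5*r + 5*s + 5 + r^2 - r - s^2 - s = r^2 - 6*r - s^2 + 4*s + 5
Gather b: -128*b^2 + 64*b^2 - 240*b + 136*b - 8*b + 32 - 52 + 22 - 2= -64*b^2 - 112*b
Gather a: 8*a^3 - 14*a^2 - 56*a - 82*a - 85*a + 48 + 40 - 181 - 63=8*a^3 - 14*a^2 - 223*a - 156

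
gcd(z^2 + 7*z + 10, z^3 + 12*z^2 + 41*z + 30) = z + 5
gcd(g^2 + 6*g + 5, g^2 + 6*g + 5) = g^2 + 6*g + 5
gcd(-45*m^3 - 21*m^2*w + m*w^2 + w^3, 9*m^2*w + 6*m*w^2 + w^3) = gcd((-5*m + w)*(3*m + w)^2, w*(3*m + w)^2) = 9*m^2 + 6*m*w + w^2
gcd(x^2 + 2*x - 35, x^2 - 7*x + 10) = x - 5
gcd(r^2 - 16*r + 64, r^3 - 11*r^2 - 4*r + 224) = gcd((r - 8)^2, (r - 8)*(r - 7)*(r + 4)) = r - 8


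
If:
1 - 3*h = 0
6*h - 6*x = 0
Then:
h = 1/3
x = 1/3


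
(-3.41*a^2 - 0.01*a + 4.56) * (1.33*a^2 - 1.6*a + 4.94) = -4.5353*a^4 + 5.4427*a^3 - 10.7646*a^2 - 7.3454*a + 22.5264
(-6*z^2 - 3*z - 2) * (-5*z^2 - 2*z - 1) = 30*z^4 + 27*z^3 + 22*z^2 + 7*z + 2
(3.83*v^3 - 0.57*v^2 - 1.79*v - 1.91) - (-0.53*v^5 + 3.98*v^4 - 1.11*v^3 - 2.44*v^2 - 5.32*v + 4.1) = 0.53*v^5 - 3.98*v^4 + 4.94*v^3 + 1.87*v^2 + 3.53*v - 6.01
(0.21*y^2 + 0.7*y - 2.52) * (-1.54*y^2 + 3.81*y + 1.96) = -0.3234*y^4 - 0.2779*y^3 + 6.9594*y^2 - 8.2292*y - 4.9392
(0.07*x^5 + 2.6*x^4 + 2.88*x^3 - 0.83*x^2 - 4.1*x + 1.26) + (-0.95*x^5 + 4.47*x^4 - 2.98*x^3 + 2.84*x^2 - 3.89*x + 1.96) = -0.88*x^5 + 7.07*x^4 - 0.1*x^3 + 2.01*x^2 - 7.99*x + 3.22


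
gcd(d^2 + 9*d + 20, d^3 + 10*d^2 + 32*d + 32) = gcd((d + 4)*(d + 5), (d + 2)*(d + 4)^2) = d + 4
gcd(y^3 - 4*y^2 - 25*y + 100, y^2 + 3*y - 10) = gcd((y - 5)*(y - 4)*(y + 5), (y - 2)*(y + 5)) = y + 5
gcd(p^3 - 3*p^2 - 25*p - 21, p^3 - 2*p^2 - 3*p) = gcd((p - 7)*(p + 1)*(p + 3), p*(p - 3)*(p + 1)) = p + 1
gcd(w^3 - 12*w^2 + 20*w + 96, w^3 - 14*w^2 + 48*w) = w^2 - 14*w + 48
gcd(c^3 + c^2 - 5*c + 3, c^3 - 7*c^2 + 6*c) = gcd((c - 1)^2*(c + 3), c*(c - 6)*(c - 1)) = c - 1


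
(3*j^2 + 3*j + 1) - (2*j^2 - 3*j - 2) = j^2 + 6*j + 3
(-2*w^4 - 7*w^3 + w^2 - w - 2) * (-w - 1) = 2*w^5 + 9*w^4 + 6*w^3 + 3*w + 2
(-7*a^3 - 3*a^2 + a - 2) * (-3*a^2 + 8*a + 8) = 21*a^5 - 47*a^4 - 83*a^3 - 10*a^2 - 8*a - 16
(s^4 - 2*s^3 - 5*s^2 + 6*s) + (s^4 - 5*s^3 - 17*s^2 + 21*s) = 2*s^4 - 7*s^3 - 22*s^2 + 27*s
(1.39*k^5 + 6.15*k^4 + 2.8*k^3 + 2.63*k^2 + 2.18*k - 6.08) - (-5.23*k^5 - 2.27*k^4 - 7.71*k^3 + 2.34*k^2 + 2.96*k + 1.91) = 6.62*k^5 + 8.42*k^4 + 10.51*k^3 + 0.29*k^2 - 0.78*k - 7.99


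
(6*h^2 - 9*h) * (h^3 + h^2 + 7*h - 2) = 6*h^5 - 3*h^4 + 33*h^3 - 75*h^2 + 18*h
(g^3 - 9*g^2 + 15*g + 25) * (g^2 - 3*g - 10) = g^5 - 12*g^4 + 32*g^3 + 70*g^2 - 225*g - 250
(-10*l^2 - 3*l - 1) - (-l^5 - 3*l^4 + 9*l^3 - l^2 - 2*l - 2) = l^5 + 3*l^4 - 9*l^3 - 9*l^2 - l + 1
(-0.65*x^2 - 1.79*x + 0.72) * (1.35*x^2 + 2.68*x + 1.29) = -0.8775*x^4 - 4.1585*x^3 - 4.6637*x^2 - 0.3795*x + 0.9288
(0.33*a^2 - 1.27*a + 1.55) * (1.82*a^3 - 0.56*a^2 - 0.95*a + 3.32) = 0.6006*a^5 - 2.4962*a^4 + 3.2187*a^3 + 1.4341*a^2 - 5.6889*a + 5.146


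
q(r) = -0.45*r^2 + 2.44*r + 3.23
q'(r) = 2.44 - 0.9*r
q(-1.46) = -1.29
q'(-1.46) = 3.75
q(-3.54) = -11.05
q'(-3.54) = 5.63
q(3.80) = 6.00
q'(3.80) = -0.98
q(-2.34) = -4.94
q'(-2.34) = 4.55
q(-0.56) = 1.72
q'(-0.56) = 2.94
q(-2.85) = -7.38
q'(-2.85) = 5.00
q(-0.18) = 2.78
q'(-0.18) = 2.60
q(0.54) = 4.42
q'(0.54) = 1.95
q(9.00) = -11.26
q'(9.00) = -5.66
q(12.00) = -32.29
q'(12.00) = -8.36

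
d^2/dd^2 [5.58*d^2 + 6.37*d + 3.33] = 11.1600000000000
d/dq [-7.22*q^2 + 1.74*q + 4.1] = 1.74 - 14.44*q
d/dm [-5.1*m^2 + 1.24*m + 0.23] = 1.24 - 10.2*m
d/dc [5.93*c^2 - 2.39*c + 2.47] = 11.86*c - 2.39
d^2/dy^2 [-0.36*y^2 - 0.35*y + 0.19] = -0.720000000000000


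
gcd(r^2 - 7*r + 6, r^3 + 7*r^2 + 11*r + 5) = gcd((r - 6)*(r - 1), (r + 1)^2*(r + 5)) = 1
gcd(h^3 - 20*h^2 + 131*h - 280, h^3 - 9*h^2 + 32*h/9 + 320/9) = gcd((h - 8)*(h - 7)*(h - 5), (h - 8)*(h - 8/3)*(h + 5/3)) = h - 8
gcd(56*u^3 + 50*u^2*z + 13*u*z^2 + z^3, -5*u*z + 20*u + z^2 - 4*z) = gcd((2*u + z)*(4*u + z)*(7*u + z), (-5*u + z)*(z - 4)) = 1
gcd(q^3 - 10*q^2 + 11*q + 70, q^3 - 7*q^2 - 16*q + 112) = q - 7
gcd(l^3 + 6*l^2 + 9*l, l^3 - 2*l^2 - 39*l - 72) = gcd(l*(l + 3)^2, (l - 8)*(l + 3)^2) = l^2 + 6*l + 9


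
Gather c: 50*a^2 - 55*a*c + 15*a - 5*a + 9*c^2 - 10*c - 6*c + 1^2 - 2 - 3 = 50*a^2 + 10*a + 9*c^2 + c*(-55*a - 16) - 4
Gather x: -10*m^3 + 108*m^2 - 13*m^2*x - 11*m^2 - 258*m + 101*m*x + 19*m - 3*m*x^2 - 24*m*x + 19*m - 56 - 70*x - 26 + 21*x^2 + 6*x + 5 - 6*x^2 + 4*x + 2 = -10*m^3 + 97*m^2 - 220*m + x^2*(15 - 3*m) + x*(-13*m^2 + 77*m - 60) - 75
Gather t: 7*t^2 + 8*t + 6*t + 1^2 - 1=7*t^2 + 14*t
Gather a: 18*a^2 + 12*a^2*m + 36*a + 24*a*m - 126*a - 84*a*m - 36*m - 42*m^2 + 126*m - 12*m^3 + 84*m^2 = a^2*(12*m + 18) + a*(-60*m - 90) - 12*m^3 + 42*m^2 + 90*m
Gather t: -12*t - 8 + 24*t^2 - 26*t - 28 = 24*t^2 - 38*t - 36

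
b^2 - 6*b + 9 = (b - 3)^2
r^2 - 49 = (r - 7)*(r + 7)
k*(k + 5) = k^2 + 5*k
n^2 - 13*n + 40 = (n - 8)*(n - 5)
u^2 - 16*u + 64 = (u - 8)^2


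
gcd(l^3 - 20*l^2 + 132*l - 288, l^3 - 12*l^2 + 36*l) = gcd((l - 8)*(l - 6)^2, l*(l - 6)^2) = l^2 - 12*l + 36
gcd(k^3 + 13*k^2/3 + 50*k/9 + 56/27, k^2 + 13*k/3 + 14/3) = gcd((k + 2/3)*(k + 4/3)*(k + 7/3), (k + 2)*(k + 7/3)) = k + 7/3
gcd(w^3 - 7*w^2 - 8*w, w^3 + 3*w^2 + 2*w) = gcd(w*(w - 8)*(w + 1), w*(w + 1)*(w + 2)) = w^2 + w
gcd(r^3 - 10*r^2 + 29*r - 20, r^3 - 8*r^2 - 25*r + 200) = r - 5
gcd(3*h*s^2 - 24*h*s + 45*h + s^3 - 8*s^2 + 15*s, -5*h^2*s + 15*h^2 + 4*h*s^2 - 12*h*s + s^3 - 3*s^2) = s - 3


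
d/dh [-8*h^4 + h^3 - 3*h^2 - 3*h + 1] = -32*h^3 + 3*h^2 - 6*h - 3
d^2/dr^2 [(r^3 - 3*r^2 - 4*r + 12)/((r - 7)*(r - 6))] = 24*(7*r^3 - 102*r^2 + 444*r - 496)/(r^6 - 39*r^5 + 633*r^4 - 5473*r^3 + 26586*r^2 - 68796*r + 74088)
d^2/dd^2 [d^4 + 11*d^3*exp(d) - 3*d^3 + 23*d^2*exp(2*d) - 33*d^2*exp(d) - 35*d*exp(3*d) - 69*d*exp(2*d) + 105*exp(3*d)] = 11*d^3*exp(d) + 92*d^2*exp(2*d) + 33*d^2*exp(d) + 12*d^2 - 315*d*exp(3*d) - 92*d*exp(2*d) - 66*d*exp(d) - 18*d + 735*exp(3*d) - 230*exp(2*d) - 66*exp(d)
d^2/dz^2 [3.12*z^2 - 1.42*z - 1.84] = 6.24000000000000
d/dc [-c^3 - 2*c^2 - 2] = c*(-3*c - 4)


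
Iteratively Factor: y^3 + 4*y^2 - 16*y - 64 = (y + 4)*(y^2 - 16) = (y + 4)^2*(y - 4)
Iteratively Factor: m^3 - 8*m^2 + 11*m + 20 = (m - 5)*(m^2 - 3*m - 4) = (m - 5)*(m + 1)*(m - 4)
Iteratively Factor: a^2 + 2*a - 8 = (a + 4)*(a - 2)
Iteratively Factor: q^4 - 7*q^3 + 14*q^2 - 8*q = (q - 2)*(q^3 - 5*q^2 + 4*q) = (q - 2)*(q - 1)*(q^2 - 4*q) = (q - 4)*(q - 2)*(q - 1)*(q)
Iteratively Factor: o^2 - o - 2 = (o + 1)*(o - 2)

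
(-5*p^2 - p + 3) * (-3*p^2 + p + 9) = 15*p^4 - 2*p^3 - 55*p^2 - 6*p + 27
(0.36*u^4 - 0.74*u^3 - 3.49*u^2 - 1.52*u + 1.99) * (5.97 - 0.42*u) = -0.1512*u^5 + 2.46*u^4 - 2.952*u^3 - 20.1969*u^2 - 9.9102*u + 11.8803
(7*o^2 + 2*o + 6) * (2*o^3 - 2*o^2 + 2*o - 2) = 14*o^5 - 10*o^4 + 22*o^3 - 22*o^2 + 8*o - 12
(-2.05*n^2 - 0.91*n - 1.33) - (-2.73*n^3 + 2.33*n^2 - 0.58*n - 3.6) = 2.73*n^3 - 4.38*n^2 - 0.33*n + 2.27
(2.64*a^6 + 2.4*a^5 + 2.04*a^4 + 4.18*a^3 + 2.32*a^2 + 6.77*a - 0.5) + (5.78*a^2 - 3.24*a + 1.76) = 2.64*a^6 + 2.4*a^5 + 2.04*a^4 + 4.18*a^3 + 8.1*a^2 + 3.53*a + 1.26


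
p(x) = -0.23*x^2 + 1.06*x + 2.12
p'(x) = 1.06 - 0.46*x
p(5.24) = 1.36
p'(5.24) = -1.35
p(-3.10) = -3.38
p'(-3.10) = 2.49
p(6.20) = -0.15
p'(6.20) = -1.79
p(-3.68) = -4.90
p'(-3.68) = 2.75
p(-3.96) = -5.68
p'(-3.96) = 2.88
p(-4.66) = -7.81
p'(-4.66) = 3.20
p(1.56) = 3.21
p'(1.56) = 0.34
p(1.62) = 3.23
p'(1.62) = 0.31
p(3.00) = 3.23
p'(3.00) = -0.32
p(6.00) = 0.20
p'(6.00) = -1.70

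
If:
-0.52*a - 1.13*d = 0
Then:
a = -2.17307692307692*d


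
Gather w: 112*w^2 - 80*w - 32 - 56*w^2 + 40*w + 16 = 56*w^2 - 40*w - 16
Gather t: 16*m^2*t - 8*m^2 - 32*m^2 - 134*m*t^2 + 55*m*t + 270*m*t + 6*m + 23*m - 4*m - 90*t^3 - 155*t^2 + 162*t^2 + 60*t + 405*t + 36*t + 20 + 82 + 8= -40*m^2 + 25*m - 90*t^3 + t^2*(7 - 134*m) + t*(16*m^2 + 325*m + 501) + 110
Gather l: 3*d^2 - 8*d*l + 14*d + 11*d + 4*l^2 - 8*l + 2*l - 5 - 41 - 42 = 3*d^2 + 25*d + 4*l^2 + l*(-8*d - 6) - 88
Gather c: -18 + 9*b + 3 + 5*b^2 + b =5*b^2 + 10*b - 15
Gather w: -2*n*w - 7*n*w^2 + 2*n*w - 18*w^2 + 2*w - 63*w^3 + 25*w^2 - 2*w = -63*w^3 + w^2*(7 - 7*n)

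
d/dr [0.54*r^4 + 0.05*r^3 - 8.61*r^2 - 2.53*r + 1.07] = 2.16*r^3 + 0.15*r^2 - 17.22*r - 2.53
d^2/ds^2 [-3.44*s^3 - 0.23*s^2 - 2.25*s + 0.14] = -20.64*s - 0.46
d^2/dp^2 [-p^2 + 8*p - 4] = -2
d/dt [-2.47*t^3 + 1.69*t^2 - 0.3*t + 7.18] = -7.41*t^2 + 3.38*t - 0.3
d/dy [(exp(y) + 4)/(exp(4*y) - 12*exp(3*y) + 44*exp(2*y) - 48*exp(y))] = (-3*exp(4*y) + 8*exp(3*y) + 100*exp(2*y) - 352*exp(y) + 192)*exp(-y)/(exp(6*y) - 24*exp(5*y) + 232*exp(4*y) - 1152*exp(3*y) + 3088*exp(2*y) - 4224*exp(y) + 2304)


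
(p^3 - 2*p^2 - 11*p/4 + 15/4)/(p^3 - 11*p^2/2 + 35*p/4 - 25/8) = 2*(2*p^2 + p - 3)/(4*p^2 - 12*p + 5)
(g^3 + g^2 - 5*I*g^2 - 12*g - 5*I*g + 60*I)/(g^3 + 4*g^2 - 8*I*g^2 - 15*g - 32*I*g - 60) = (g - 3)/(g - 3*I)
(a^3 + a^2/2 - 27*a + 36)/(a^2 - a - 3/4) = 2*(a^2 + 2*a - 24)/(2*a + 1)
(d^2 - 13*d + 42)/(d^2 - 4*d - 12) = (d - 7)/(d + 2)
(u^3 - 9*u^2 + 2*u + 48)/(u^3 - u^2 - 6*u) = (u - 8)/u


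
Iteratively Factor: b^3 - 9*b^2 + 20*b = (b - 5)*(b^2 - 4*b) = (b - 5)*(b - 4)*(b)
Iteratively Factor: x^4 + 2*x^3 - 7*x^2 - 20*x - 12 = (x + 2)*(x^3 - 7*x - 6) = (x + 2)^2*(x^2 - 2*x - 3) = (x - 3)*(x + 2)^2*(x + 1)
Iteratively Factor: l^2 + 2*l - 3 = (l - 1)*(l + 3)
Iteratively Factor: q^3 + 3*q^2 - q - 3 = (q - 1)*(q^2 + 4*q + 3) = (q - 1)*(q + 1)*(q + 3)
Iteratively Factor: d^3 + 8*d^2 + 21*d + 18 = (d + 3)*(d^2 + 5*d + 6) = (d + 2)*(d + 3)*(d + 3)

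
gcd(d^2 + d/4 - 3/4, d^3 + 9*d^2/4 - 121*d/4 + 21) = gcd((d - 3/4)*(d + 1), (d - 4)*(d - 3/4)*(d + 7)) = d - 3/4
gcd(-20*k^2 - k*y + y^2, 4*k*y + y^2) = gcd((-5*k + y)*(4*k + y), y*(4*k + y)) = 4*k + y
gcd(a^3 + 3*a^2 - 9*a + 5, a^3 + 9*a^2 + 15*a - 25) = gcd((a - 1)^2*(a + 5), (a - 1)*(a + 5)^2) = a^2 + 4*a - 5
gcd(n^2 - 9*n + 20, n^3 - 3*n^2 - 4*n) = n - 4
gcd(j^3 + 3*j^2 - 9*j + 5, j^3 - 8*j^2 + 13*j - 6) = j^2 - 2*j + 1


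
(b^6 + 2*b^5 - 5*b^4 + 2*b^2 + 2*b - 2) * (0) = 0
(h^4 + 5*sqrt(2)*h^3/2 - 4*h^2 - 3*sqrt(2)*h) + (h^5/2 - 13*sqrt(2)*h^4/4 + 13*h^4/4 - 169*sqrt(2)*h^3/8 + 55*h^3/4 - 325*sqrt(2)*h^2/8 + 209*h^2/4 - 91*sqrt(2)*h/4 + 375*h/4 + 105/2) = h^5/2 - 13*sqrt(2)*h^4/4 + 17*h^4/4 - 149*sqrt(2)*h^3/8 + 55*h^3/4 - 325*sqrt(2)*h^2/8 + 193*h^2/4 - 103*sqrt(2)*h/4 + 375*h/4 + 105/2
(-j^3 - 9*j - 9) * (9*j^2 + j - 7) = -9*j^5 - j^4 - 74*j^3 - 90*j^2 + 54*j + 63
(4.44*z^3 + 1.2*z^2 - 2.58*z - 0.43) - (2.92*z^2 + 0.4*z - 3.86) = 4.44*z^3 - 1.72*z^2 - 2.98*z + 3.43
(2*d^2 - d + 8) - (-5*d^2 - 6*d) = 7*d^2 + 5*d + 8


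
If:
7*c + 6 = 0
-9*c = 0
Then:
No Solution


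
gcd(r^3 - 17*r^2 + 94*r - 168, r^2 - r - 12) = r - 4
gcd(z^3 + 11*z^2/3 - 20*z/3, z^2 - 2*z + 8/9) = z - 4/3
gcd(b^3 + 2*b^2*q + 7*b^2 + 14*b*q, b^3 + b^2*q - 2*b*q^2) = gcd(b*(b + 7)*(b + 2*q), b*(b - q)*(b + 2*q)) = b^2 + 2*b*q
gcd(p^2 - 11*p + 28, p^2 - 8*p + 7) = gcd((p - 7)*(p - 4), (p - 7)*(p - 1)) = p - 7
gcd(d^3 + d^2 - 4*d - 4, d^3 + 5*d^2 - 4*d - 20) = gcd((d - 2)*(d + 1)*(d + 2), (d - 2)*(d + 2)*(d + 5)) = d^2 - 4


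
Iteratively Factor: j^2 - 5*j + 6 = (j - 2)*(j - 3)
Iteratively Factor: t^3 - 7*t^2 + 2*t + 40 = (t - 5)*(t^2 - 2*t - 8) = (t - 5)*(t - 4)*(t + 2)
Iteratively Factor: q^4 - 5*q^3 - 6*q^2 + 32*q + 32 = (q - 4)*(q^3 - q^2 - 10*q - 8) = (q - 4)^2*(q^2 + 3*q + 2) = (q - 4)^2*(q + 2)*(q + 1)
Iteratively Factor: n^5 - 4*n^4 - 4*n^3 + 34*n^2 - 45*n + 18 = (n + 3)*(n^4 - 7*n^3 + 17*n^2 - 17*n + 6) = (n - 1)*(n + 3)*(n^3 - 6*n^2 + 11*n - 6) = (n - 1)^2*(n + 3)*(n^2 - 5*n + 6) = (n - 3)*(n - 1)^2*(n + 3)*(n - 2)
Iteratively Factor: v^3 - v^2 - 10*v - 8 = (v - 4)*(v^2 + 3*v + 2) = (v - 4)*(v + 1)*(v + 2)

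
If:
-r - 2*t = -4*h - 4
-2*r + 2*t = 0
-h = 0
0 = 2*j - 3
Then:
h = 0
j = 3/2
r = 4/3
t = 4/3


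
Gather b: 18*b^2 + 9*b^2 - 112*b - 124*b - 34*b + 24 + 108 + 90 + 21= 27*b^2 - 270*b + 243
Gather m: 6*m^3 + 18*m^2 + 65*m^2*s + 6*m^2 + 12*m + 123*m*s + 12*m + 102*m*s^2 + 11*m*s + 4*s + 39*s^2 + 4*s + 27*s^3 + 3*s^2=6*m^3 + m^2*(65*s + 24) + m*(102*s^2 + 134*s + 24) + 27*s^3 + 42*s^2 + 8*s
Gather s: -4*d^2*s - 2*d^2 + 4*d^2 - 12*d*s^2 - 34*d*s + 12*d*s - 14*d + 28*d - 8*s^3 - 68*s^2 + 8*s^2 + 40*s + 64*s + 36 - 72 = 2*d^2 + 14*d - 8*s^3 + s^2*(-12*d - 60) + s*(-4*d^2 - 22*d + 104) - 36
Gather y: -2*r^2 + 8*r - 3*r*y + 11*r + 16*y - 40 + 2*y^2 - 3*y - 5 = -2*r^2 + 19*r + 2*y^2 + y*(13 - 3*r) - 45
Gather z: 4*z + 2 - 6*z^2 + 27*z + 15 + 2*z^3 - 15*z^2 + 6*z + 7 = 2*z^3 - 21*z^2 + 37*z + 24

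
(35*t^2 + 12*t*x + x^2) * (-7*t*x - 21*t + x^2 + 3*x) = -245*t^3*x - 735*t^3 - 49*t^2*x^2 - 147*t^2*x + 5*t*x^3 + 15*t*x^2 + x^4 + 3*x^3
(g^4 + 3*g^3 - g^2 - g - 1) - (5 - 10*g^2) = g^4 + 3*g^3 + 9*g^2 - g - 6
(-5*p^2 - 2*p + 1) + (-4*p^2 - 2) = -9*p^2 - 2*p - 1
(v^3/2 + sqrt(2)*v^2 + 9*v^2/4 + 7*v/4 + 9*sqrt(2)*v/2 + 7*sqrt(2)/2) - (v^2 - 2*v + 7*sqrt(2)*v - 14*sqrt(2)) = v^3/2 + 5*v^2/4 + sqrt(2)*v^2 - 5*sqrt(2)*v/2 + 15*v/4 + 35*sqrt(2)/2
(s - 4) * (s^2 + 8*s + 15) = s^3 + 4*s^2 - 17*s - 60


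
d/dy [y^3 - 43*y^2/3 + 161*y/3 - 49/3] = 3*y^2 - 86*y/3 + 161/3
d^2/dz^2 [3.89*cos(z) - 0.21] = -3.89*cos(z)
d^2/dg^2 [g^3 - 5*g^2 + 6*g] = 6*g - 10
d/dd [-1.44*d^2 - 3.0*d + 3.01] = -2.88*d - 3.0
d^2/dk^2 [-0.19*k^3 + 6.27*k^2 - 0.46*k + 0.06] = 12.54 - 1.14*k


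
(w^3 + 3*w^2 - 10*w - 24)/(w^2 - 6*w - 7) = (-w^3 - 3*w^2 + 10*w + 24)/(-w^2 + 6*w + 7)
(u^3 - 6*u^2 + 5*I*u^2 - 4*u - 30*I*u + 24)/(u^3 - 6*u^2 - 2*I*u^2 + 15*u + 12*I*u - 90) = (u^2 + 5*I*u - 4)/(u^2 - 2*I*u + 15)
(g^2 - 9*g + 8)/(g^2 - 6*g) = (g^2 - 9*g + 8)/(g*(g - 6))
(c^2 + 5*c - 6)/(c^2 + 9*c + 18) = (c - 1)/(c + 3)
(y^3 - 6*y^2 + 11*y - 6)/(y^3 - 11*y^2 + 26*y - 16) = (y - 3)/(y - 8)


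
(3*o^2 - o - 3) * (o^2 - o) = 3*o^4 - 4*o^3 - 2*o^2 + 3*o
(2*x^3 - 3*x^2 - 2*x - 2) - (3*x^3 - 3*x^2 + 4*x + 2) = -x^3 - 6*x - 4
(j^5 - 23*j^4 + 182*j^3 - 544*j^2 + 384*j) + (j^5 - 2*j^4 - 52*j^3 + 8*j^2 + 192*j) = 2*j^5 - 25*j^4 + 130*j^3 - 536*j^2 + 576*j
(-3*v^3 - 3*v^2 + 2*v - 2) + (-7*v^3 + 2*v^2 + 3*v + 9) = -10*v^3 - v^2 + 5*v + 7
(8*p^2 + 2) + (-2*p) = 8*p^2 - 2*p + 2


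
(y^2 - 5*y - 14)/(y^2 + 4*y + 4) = (y - 7)/(y + 2)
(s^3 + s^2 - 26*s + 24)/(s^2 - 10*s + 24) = (s^2 + 5*s - 6)/(s - 6)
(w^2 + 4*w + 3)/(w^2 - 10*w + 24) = (w^2 + 4*w + 3)/(w^2 - 10*w + 24)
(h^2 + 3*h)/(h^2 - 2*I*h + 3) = h*(h + 3)/(h^2 - 2*I*h + 3)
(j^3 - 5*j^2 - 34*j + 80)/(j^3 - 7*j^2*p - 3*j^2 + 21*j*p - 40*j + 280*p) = (2 - j)/(-j + 7*p)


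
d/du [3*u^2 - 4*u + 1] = 6*u - 4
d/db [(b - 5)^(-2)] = -2/(b - 5)^3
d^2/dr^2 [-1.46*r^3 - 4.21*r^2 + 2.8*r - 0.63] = -8.76*r - 8.42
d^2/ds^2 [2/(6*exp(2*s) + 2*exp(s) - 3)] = 4*(4*(6*exp(s) + 1)^2*exp(s) - (12*exp(s) + 1)*(6*exp(2*s) + 2*exp(s) - 3))*exp(s)/(6*exp(2*s) + 2*exp(s) - 3)^3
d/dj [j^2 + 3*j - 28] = 2*j + 3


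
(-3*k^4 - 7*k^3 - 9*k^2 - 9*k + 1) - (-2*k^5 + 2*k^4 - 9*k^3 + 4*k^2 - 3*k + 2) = 2*k^5 - 5*k^4 + 2*k^3 - 13*k^2 - 6*k - 1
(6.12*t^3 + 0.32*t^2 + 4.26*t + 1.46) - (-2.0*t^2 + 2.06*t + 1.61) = 6.12*t^3 + 2.32*t^2 + 2.2*t - 0.15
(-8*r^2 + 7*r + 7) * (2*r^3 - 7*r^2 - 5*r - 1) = -16*r^5 + 70*r^4 + 5*r^3 - 76*r^2 - 42*r - 7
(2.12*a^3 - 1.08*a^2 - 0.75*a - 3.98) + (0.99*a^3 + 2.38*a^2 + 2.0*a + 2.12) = 3.11*a^3 + 1.3*a^2 + 1.25*a - 1.86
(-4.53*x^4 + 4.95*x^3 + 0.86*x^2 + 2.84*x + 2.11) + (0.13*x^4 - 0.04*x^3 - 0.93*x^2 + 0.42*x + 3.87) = -4.4*x^4 + 4.91*x^3 - 0.0700000000000001*x^2 + 3.26*x + 5.98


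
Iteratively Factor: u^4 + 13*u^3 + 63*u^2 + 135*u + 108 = (u + 3)*(u^3 + 10*u^2 + 33*u + 36) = (u + 3)^2*(u^2 + 7*u + 12) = (u + 3)^3*(u + 4)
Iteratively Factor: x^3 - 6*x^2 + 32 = (x - 4)*(x^2 - 2*x - 8) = (x - 4)*(x + 2)*(x - 4)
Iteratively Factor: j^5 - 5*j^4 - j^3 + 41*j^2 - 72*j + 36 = (j - 3)*(j^4 - 2*j^3 - 7*j^2 + 20*j - 12) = (j - 3)*(j + 3)*(j^3 - 5*j^2 + 8*j - 4) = (j - 3)*(j - 2)*(j + 3)*(j^2 - 3*j + 2) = (j - 3)*(j - 2)*(j - 1)*(j + 3)*(j - 2)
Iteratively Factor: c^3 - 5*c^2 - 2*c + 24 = (c - 4)*(c^2 - c - 6) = (c - 4)*(c + 2)*(c - 3)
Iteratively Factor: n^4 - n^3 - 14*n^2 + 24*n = (n - 2)*(n^3 + n^2 - 12*n) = (n - 3)*(n - 2)*(n^2 + 4*n) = n*(n - 3)*(n - 2)*(n + 4)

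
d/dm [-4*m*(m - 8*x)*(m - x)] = -12*m^2 + 72*m*x - 32*x^2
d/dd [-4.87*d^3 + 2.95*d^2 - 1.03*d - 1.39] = -14.61*d^2 + 5.9*d - 1.03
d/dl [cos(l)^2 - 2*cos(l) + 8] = 2*(1 - cos(l))*sin(l)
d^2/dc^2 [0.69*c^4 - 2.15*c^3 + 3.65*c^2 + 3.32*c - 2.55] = 8.28*c^2 - 12.9*c + 7.3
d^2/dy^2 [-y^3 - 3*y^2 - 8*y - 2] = -6*y - 6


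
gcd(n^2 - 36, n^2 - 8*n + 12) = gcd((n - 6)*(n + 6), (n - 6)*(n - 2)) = n - 6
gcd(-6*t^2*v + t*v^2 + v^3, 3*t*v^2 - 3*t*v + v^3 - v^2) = 3*t*v + v^2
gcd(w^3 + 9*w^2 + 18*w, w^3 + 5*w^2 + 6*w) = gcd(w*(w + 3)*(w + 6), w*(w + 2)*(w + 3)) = w^2 + 3*w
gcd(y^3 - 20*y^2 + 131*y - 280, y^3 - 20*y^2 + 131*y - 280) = y^3 - 20*y^2 + 131*y - 280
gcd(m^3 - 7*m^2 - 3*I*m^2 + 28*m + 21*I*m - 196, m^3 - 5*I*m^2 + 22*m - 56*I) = m^2 - 3*I*m + 28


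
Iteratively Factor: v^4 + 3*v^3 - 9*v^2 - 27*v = (v + 3)*(v^3 - 9*v) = (v + 3)^2*(v^2 - 3*v) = (v - 3)*(v + 3)^2*(v)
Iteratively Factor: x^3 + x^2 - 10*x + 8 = (x - 2)*(x^2 + 3*x - 4) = (x - 2)*(x - 1)*(x + 4)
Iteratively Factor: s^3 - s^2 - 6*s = (s - 3)*(s^2 + 2*s) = (s - 3)*(s + 2)*(s)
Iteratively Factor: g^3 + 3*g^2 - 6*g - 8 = (g + 4)*(g^2 - g - 2) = (g + 1)*(g + 4)*(g - 2)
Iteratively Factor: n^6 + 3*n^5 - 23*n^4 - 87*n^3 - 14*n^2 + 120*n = (n)*(n^5 + 3*n^4 - 23*n^3 - 87*n^2 - 14*n + 120) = n*(n + 4)*(n^4 - n^3 - 19*n^2 - 11*n + 30) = n*(n + 2)*(n + 4)*(n^3 - 3*n^2 - 13*n + 15) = n*(n + 2)*(n + 3)*(n + 4)*(n^2 - 6*n + 5) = n*(n - 1)*(n + 2)*(n + 3)*(n + 4)*(n - 5)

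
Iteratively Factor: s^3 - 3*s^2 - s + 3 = (s + 1)*(s^2 - 4*s + 3) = (s - 3)*(s + 1)*(s - 1)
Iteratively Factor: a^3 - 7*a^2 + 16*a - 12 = (a - 2)*(a^2 - 5*a + 6) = (a - 3)*(a - 2)*(a - 2)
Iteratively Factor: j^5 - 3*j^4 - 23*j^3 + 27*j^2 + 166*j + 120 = (j - 5)*(j^4 + 2*j^3 - 13*j^2 - 38*j - 24) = (j - 5)*(j + 1)*(j^3 + j^2 - 14*j - 24) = (j - 5)*(j + 1)*(j + 2)*(j^2 - j - 12) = (j - 5)*(j - 4)*(j + 1)*(j + 2)*(j + 3)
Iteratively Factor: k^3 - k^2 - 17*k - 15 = (k + 3)*(k^2 - 4*k - 5) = (k + 1)*(k + 3)*(k - 5)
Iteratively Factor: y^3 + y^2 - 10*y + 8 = (y - 2)*(y^2 + 3*y - 4) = (y - 2)*(y + 4)*(y - 1)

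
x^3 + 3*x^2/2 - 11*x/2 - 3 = (x - 2)*(x + 1/2)*(x + 3)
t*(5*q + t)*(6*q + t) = 30*q^2*t + 11*q*t^2 + t^3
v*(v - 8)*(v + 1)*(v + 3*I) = v^4 - 7*v^3 + 3*I*v^3 - 8*v^2 - 21*I*v^2 - 24*I*v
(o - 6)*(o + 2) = o^2 - 4*o - 12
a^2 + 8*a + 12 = (a + 2)*(a + 6)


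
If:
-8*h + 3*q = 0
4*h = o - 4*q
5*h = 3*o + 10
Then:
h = -10/39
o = -440/117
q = -80/117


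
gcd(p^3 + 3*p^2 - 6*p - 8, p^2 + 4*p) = p + 4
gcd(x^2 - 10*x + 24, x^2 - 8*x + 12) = x - 6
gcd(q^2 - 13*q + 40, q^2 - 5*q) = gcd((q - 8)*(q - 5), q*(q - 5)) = q - 5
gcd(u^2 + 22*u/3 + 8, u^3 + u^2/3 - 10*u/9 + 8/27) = u + 4/3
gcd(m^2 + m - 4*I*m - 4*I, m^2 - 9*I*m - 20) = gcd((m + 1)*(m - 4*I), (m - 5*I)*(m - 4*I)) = m - 4*I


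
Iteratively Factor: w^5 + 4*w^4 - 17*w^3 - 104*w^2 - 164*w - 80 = (w + 2)*(w^4 + 2*w^3 - 21*w^2 - 62*w - 40) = (w + 2)*(w + 4)*(w^3 - 2*w^2 - 13*w - 10) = (w - 5)*(w + 2)*(w + 4)*(w^2 + 3*w + 2) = (w - 5)*(w + 1)*(w + 2)*(w + 4)*(w + 2)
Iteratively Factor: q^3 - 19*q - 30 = (q + 2)*(q^2 - 2*q - 15) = (q - 5)*(q + 2)*(q + 3)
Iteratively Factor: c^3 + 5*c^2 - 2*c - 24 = (c + 4)*(c^2 + c - 6) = (c - 2)*(c + 4)*(c + 3)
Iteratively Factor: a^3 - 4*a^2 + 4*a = (a - 2)*(a^2 - 2*a) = a*(a - 2)*(a - 2)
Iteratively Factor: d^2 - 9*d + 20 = (d - 4)*(d - 5)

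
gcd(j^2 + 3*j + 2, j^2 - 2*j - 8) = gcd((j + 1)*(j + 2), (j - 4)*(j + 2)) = j + 2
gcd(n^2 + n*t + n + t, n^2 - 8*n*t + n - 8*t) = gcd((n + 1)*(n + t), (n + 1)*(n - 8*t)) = n + 1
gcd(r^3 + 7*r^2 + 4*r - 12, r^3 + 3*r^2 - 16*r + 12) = r^2 + 5*r - 6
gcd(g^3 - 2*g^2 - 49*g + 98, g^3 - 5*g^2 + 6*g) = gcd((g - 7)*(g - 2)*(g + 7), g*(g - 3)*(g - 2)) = g - 2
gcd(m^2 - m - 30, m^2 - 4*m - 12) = m - 6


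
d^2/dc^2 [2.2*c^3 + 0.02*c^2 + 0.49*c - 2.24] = 13.2*c + 0.04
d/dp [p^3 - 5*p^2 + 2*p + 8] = 3*p^2 - 10*p + 2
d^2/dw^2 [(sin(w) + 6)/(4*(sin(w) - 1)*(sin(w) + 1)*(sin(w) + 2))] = (-15*(1 - cos(w)^2)^2 - sin(w)^5 + 69*sin(w)*cos(w)^2/2 - 85*sin(w)/2 + 22*cos(w)^2 - 36)/((sin(w) + 2)^3*cos(w)^4)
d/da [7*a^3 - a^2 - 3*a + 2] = 21*a^2 - 2*a - 3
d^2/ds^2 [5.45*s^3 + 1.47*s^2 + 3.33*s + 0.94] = 32.7*s + 2.94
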